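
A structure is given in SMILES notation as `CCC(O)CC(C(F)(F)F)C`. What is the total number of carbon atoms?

7

Atom tally by fragment:
  CH3 → C:1 H:3
  CH2 → C:1 H:2
  CH(OH) → C:1 H:2 O:1
  CH2 → C:1 H:2
  CH(CF3) → C:2 H:1 F:3
  CH3 → C:1 H:3
Element totals:
  C: 7
  H: 13
  F: 3
  O: 1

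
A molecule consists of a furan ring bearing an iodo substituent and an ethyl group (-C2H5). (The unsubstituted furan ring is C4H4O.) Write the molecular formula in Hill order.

Atom tally by fragment:
  furan ring core → C:4 H:4 O:1
  (− 2 ring H displaced by substituents)
  + I → I:1
  + C2H5 → C:2 H:5
Element totals:
  C: 6
  H: 7
  I: 1
  O: 1

C6H7IO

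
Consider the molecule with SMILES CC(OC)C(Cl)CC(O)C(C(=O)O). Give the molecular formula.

Atom tally by fragment:
  CH3 → C:1 H:3
  CH(OCH3) → C:2 H:4 O:1
  CH(Cl) → C:1 H:1 Cl:1
  CH2 → C:1 H:2
  CH(OH) → C:1 H:2 O:1
  CH2COOH → C:2 H:3 O:2
Element totals:
  C: 8
  H: 15
  Cl: 1
  O: 4

C8H15ClO4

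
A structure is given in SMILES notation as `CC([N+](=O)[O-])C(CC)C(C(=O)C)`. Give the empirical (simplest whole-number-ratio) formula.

C8H15NO3

Atom tally by fragment:
  CH3 → C:1 H:3
  CH(NO2) → C:1 H:1 N:1 O:2
  CH(C2H5) → C:3 H:6
  CH2COCH3 → C:3 H:5 O:1
Element totals:
  C: 8
  H: 15
  N: 1
  O: 3
Molecular formula: C8H15NO3.
gcd of subscripts (8, 15, 1, 3) = 1, so the empirical formula equals the molecular formula.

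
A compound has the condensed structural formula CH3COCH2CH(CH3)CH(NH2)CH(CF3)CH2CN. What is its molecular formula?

C10H15F3N2O

Atom tally by fragment:
  CH3COCH2 → C:3 H:5 O:1
  CH(CH3) → C:2 H:4
  CH(NH2) → C:1 H:3 N:1
  CH(CF3) → C:2 H:1 F:3
  CH2CN → C:2 H:2 N:1
Element totals:
  C: 10
  H: 15
  F: 3
  N: 2
  O: 1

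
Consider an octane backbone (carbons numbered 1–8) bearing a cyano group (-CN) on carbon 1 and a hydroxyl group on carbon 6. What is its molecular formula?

C9H17NO

Atom tally by fragment:
  NCCH2 → C:2 H:2 N:1
  CH2 → C:1 H:2
  CH2 → C:1 H:2
  CH2 → C:1 H:2
  CH2 → C:1 H:2
  CH(OH) → C:1 H:2 O:1
  CH2 → C:1 H:2
  CH3 → C:1 H:3
Element totals:
  C: 9
  H: 17
  N: 1
  O: 1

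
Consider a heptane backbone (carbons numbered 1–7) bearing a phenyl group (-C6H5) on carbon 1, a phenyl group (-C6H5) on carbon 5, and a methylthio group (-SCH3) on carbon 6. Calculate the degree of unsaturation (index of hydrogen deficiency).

8

Atom tally by fragment:
  C6H5CH2 → C:7 H:7
  CH2 → C:1 H:2
  CH2 → C:1 H:2
  CH2 → C:1 H:2
  CH(C6H5) → C:7 H:6
  CH(SCH3) → C:2 H:4 S:1
  CH3 → C:1 H:3
Element totals:
  C: 20
  H: 26
  S: 1
Molecular formula: C20H26S.
DoU = (2C + 2 + N − H − X) / 2 = (2·20 + 2 + 0 − 26 − 0) / 2 = 8.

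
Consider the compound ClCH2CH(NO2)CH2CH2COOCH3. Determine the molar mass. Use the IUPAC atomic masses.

195.60 g/mol

Element totals:
  C: 6
  H: 10
  Cl: 1
  N: 1
  O: 4
Molecular formula: C6H10ClNO4.
  M = 6(12.011) + 10(1.008) + 35.45 + 14.007 + 4(15.999)
    = 72.066 + 10.080 + 35.450 + 14.007 + 63.996 = 195.599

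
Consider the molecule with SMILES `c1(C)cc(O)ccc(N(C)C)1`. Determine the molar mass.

Atom tally by fragment:
  benzene ring core → C:6 H:6
  (− 3 ring H displaced by substituents)
  + CH3 → C:1 H:3
  + OH → O:1 H:1
  + N(CH3)2 → N:1 C:2 H:6
Element totals:
  C: 9
  H: 13
  N: 1
  O: 1
Molecular formula: C9H13NO.
  M = 9(12.011) + 13(1.008) + 14.007 + 15.999
    = 108.099 + 13.104 + 14.007 + 15.999 = 151.209

151.21 g/mol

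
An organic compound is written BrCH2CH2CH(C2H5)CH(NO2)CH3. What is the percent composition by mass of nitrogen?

Element totals:
  C: 7
  H: 14
  Br: 1
  N: 1
  O: 2
Molecular formula: C7H14BrNO2.
Molar mass = 224.098 g/mol.
Mass from N: 1 × 14.007 = 14.007 g/mol.
%N = 14.007 / 224.098 × 100 = 6.25%.

6.25%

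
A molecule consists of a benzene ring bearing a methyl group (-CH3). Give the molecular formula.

C7H8

Atom tally by fragment:
  benzene ring core → C:6 H:6
  (− 1 ring H displaced by substituents)
  + CH3 → C:1 H:3
Element totals:
  C: 7
  H: 8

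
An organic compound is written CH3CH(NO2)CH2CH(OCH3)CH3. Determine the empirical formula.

C6H13NO3

Element totals:
  C: 6
  H: 13
  N: 1
  O: 3
Molecular formula: C6H13NO3.
gcd of subscripts (6, 13, 1, 3) = 1, so the empirical formula equals the molecular formula.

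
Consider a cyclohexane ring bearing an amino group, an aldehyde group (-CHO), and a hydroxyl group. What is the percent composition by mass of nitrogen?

9.78%

Atom tally by fragment:
  cyclohexane ring core → C:6 H:12
  (− 3 ring H displaced by substituents)
  + NH2 → N:1 H:2
  + CHO → C:1 H:1 O:1
  + OH → O:1 H:1
Element totals:
  C: 7
  H: 13
  N: 1
  O: 2
Molecular formula: C7H13NO2.
Molar mass = 143.186 g/mol.
Mass from N: 1 × 14.007 = 14.007 g/mol.
%N = 14.007 / 143.186 × 100 = 9.78%.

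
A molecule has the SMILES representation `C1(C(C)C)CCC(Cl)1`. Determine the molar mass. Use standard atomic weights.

132.63 g/mol

Atom tally by fragment:
  cyclobutane ring core → C:4 H:8
  (− 2 ring H displaced by substituents)
  + CH(CH3)2 → C:3 H:7
  + Cl → Cl:1
Element totals:
  C: 7
  H: 13
  Cl: 1
Molecular formula: C7H13Cl.
  M = 7(12.011) + 13(1.008) + 35.45
    = 84.077 + 13.104 + 35.450 = 132.631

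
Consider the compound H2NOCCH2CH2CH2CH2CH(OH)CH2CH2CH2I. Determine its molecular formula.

Atom tally by fragment:
  H2NOCCH2 → C:2 H:4 O:1 N:1
  CH2 → C:1 H:2
  CH2 → C:1 H:2
  CH2 → C:1 H:2
  CH(OH) → C:1 H:2 O:1
  CH2 → C:1 H:2
  CH2 → C:1 H:2
  CH2I → C:1 H:2 I:1
Element totals:
  C: 9
  H: 18
  I: 1
  N: 1
  O: 2

C9H18INO2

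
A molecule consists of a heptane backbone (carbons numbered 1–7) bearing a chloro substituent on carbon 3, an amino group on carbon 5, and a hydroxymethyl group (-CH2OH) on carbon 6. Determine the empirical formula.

C8H18ClNO

Atom tally by fragment:
  CH3 → C:1 H:3
  CH2 → C:1 H:2
  CH(Cl) → C:1 H:1 Cl:1
  CH2 → C:1 H:2
  CH(NH2) → C:1 H:3 N:1
  CH(CH2OH) → C:2 H:4 O:1
  CH3 → C:1 H:3
Element totals:
  C: 8
  H: 18
  Cl: 1
  N: 1
  O: 1
Molecular formula: C8H18ClNO.
gcd of subscripts (8, 1, 18, 1, 1) = 1, so the empirical formula equals the molecular formula.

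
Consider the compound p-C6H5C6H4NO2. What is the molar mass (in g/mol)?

Atom tally by fragment:
  benzene ring core → C:6 H:6
  (− 2 ring H displaced by substituents)
  + C6H5 → C:6 H:5
  + NO2 → N:1 O:2
Element totals:
  C: 12
  H: 9
  N: 1
  O: 2
Molecular formula: C12H9NO2.
  M = 12(12.011) + 9(1.008) + 14.007 + 2(15.999)
    = 144.132 + 9.072 + 14.007 + 31.998 = 199.209

199.21 g/mol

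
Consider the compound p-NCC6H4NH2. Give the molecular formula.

Element totals:
  C: 7
  H: 6
  N: 2

C7H6N2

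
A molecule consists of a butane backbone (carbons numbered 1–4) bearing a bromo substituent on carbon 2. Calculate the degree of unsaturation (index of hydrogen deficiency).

Atom tally by fragment:
  CH3 → C:1 H:3
  CH(Br) → C:1 H:1 Br:1
  CH2 → C:1 H:2
  CH3 → C:1 H:3
Element totals:
  C: 4
  H: 9
  Br: 1
Molecular formula: C4H9Br.
DoU = (2C + 2 + N − H − X) / 2 = (2·4 + 2 + 0 − 9 − 1) / 2 = 0.

0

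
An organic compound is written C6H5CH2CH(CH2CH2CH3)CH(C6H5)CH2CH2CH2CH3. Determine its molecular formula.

C22H30

Element totals:
  C: 22
  H: 30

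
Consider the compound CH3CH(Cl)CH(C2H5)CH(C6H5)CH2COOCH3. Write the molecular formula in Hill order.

Element totals:
  C: 15
  H: 21
  Cl: 1
  O: 2

C15H21ClO2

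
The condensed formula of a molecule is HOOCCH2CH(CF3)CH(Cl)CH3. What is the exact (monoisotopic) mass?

Atom tally by fragment:
  HOOCCH2 → C:2 H:3 O:2
  CH(CF3) → C:2 H:1 F:3
  CH(Cl) → C:1 H:1 Cl:1
  CH3 → C:1 H:3
Element totals:
  C: 6
  H: 8
  Cl: 1
  F: 3
  O: 2
Molecular formula: C6H8ClF3O2.
  M = 6(12.0) + 8(1.007825) + 34.968853 + 3(18.998403) + 2(15.994915)
    = 72.000000 + 8.062600 + 34.968853 + 56.995209 + 31.989830 = 204.016492

204.0165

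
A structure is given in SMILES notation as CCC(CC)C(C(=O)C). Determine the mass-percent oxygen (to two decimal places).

Atom tally by fragment:
  CH3 → C:1 H:3
  CH2 → C:1 H:2
  CH(C2H5) → C:3 H:6
  CH2COCH3 → C:3 H:5 O:1
Element totals:
  C: 8
  H: 16
  O: 1
Molecular formula: C8H16O.
Molar mass = 128.215 g/mol.
Mass from O: 1 × 15.999 = 15.999 g/mol.
%O = 15.999 / 128.215 × 100 = 12.48%.

12.48%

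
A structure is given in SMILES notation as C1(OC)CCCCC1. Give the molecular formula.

Atom tally by fragment:
  cyclohexane ring core → C:6 H:12
  (− 1 ring H displaced by substituents)
  + OCH3 → C:1 H:3 O:1
Element totals:
  C: 7
  H: 14
  O: 1

C7H14O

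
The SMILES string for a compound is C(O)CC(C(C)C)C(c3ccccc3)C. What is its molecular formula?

C14H22O

Atom tally by fragment:
  HOCH2 → C:1 H:3 O:1
  CH2 → C:1 H:2
  CH(CH(CH3)2) → C:4 H:8
  CH(C6H5) → C:7 H:6
  CH3 → C:1 H:3
Element totals:
  C: 14
  H: 22
  O: 1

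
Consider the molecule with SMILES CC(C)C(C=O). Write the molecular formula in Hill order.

C5H10O

Atom tally by fragment:
  CH3 → C:1 H:3
  CH(CH3) → C:2 H:4
  CH2CHO → C:2 H:3 O:1
Element totals:
  C: 5
  H: 10
  O: 1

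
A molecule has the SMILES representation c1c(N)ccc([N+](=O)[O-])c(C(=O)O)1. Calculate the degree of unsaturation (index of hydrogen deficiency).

Atom tally by fragment:
  benzene ring core → C:6 H:6
  (− 3 ring H displaced by substituents)
  + NH2 → N:1 H:2
  + NO2 → N:1 O:2
  + COOH → C:1 H:1 O:2
Element totals:
  C: 7
  H: 6
  N: 2
  O: 4
Molecular formula: C7H6N2O4.
DoU = (2C + 2 + N − H − X) / 2 = (2·7 + 2 + 2 − 6 − 0) / 2 = 6.

6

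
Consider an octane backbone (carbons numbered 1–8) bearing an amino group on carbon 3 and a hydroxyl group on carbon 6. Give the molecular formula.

C8H19NO

Atom tally by fragment:
  CH3 → C:1 H:3
  CH2 → C:1 H:2
  CH(NH2) → C:1 H:3 N:1
  CH2 → C:1 H:2
  CH2 → C:1 H:2
  CH(OH) → C:1 H:2 O:1
  CH2 → C:1 H:2
  CH3 → C:1 H:3
Element totals:
  C: 8
  H: 19
  N: 1
  O: 1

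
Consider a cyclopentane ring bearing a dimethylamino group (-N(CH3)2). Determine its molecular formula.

C7H15N

Atom tally by fragment:
  cyclopentane ring core → C:5 H:10
  (− 1 ring H displaced by substituents)
  + N(CH3)2 → N:1 C:2 H:6
Element totals:
  C: 7
  H: 15
  N: 1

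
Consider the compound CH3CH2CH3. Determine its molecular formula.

Element totals:
  C: 3
  H: 8

C3H8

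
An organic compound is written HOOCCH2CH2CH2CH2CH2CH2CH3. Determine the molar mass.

Atom tally by fragment:
  HOOCCH2 → C:2 H:3 O:2
  CH2 → C:1 H:2
  CH2 → C:1 H:2
  CH2 → C:1 H:2
  CH2 → C:1 H:2
  CH2 → C:1 H:2
  CH3 → C:1 H:3
Element totals:
  C: 8
  H: 16
  O: 2
Molecular formula: C8H16O2.
  M = 8(12.011) + 16(1.008) + 2(15.999)
    = 96.088 + 16.128 + 31.998 = 144.214

144.21 g/mol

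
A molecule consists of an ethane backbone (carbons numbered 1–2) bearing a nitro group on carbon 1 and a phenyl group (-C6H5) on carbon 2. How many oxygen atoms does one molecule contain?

2

Atom tally by fragment:
  O2NCH2 → C:1 H:2 N:1 O:2
  CH2C6H5 → C:7 H:7
Element totals:
  C: 8
  H: 9
  N: 1
  O: 2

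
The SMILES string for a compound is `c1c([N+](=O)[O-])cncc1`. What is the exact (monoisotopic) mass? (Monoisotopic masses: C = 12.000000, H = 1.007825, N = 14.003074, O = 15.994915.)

124.0273

Atom tally by fragment:
  pyridine ring core → C:5 H:5 N:1
  (− 1 ring H displaced by substituents)
  + NO2 → N:1 O:2
Element totals:
  C: 5
  H: 4
  N: 2
  O: 2
Molecular formula: C5H4N2O2.
  M = 5(12.0) + 4(1.007825) + 2(14.003074) + 2(15.994915)
    = 60.000000 + 4.031300 + 28.006148 + 31.989830 = 124.027278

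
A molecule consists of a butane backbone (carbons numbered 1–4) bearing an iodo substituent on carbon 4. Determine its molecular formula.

Atom tally by fragment:
  CH3 → C:1 H:3
  CH2 → C:1 H:2
  CH2 → C:1 H:2
  CH2I → C:1 H:2 I:1
Element totals:
  C: 4
  H: 9
  I: 1

C4H9I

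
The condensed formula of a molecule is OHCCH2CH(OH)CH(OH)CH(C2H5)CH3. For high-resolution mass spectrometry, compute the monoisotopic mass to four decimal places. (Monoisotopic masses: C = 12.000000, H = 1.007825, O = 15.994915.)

160.1099

Atom tally by fragment:
  OHCCH2 → C:2 H:3 O:1
  CH(OH) → C:1 H:2 O:1
  CH(OH) → C:1 H:2 O:1
  CH(C2H5) → C:3 H:6
  CH3 → C:1 H:3
Element totals:
  C: 8
  H: 16
  O: 3
Molecular formula: C8H16O3.
  M = 8(12.0) + 16(1.007825) + 3(15.994915)
    = 96.000000 + 16.125200 + 47.984745 = 160.109945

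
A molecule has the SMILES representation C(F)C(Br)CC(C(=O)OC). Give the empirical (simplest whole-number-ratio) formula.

Atom tally by fragment:
  FCH2 → C:1 H:2 F:1
  CH(Br) → C:1 H:1 Br:1
  CH2 → C:1 H:2
  CH2COOCH3 → C:3 H:5 O:2
Element totals:
  C: 6
  H: 10
  Br: 1
  F: 1
  O: 2
Molecular formula: C6H10BrFO2.
gcd of subscripts (1, 6, 1, 10, 2) = 1, so the empirical formula equals the molecular formula.

C6H10BrFO2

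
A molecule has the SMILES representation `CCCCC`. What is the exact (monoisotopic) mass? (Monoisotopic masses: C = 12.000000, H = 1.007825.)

72.0939

Atom tally by fragment:
  CH3 → C:1 H:3
  CH2 → C:1 H:2
  CH2 → C:1 H:2
  CH2 → C:1 H:2
  CH3 → C:1 H:3
Element totals:
  C: 5
  H: 12
Molecular formula: C5H12.
  M = 5(12.0) + 12(1.007825)
    = 60.000000 + 12.093900 = 72.093900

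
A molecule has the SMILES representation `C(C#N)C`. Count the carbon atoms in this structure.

Atom tally by fragment:
  NCCH2 → C:2 H:2 N:1
  CH3 → C:1 H:3
Element totals:
  C: 3
  H: 5
  N: 1

3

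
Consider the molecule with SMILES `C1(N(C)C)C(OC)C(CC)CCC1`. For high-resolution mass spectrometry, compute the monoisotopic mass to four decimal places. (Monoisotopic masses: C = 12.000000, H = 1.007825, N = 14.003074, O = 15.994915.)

185.1780

Atom tally by fragment:
  cyclohexane ring core → C:6 H:12
  (− 3 ring H displaced by substituents)
  + N(CH3)2 → N:1 C:2 H:6
  + OCH3 → C:1 H:3 O:1
  + C2H5 → C:2 H:5
Element totals:
  C: 11
  H: 23
  N: 1
  O: 1
Molecular formula: C11H23NO.
  M = 11(12.0) + 23(1.007825) + 14.003074 + 15.994915
    = 132.000000 + 23.179975 + 14.003074 + 15.994915 = 185.177964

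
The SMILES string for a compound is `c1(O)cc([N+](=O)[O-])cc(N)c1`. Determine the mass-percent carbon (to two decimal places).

Atom tally by fragment:
  benzene ring core → C:6 H:6
  (− 3 ring H displaced by substituents)
  + OH → O:1 H:1
  + NO2 → N:1 O:2
  + NH2 → N:1 H:2
Element totals:
  C: 6
  H: 6
  N: 2
  O: 3
Molecular formula: C6H6N2O3.
Molar mass = 154.125 g/mol.
Mass from C: 6 × 12.011 = 72.066 g/mol.
%C = 72.066 / 154.125 × 100 = 46.76%.

46.76%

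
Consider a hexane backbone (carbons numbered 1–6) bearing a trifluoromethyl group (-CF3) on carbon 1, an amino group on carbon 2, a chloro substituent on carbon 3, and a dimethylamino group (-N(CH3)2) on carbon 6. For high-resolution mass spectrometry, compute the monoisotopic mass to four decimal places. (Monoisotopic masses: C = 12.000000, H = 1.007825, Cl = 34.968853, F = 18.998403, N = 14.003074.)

Atom tally by fragment:
  F3CCH2 → C:2 H:2 F:3
  CH(NH2) → C:1 H:3 N:1
  CH(Cl) → C:1 H:1 Cl:1
  CH2 → C:1 H:2
  CH2 → C:1 H:2
  CH2N(CH3)2 → C:3 H:8 N:1
Element totals:
  C: 9
  H: 18
  Cl: 1
  F: 3
  N: 2
Molecular formula: C9H18ClF3N2.
  M = 9(12.0) + 18(1.007825) + 34.968853 + 3(18.998403) + 2(14.003074)
    = 108.000000 + 18.140850 + 34.968853 + 56.995209 + 28.006148 = 246.111060

246.1111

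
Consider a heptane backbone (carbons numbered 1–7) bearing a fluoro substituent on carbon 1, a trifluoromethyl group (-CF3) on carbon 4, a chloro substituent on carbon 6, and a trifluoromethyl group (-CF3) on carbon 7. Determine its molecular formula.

C9H12ClF7

Atom tally by fragment:
  FCH2 → C:1 H:2 F:1
  CH2 → C:1 H:2
  CH2 → C:1 H:2
  CH(CF3) → C:2 H:1 F:3
  CH2 → C:1 H:2
  CH(Cl) → C:1 H:1 Cl:1
  CH2CF3 → C:2 H:2 F:3
Element totals:
  C: 9
  H: 12
  Cl: 1
  F: 7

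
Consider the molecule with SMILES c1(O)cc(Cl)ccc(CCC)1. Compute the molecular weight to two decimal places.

170.64 g/mol

Atom tally by fragment:
  benzene ring core → C:6 H:6
  (− 3 ring H displaced by substituents)
  + OH → O:1 H:1
  + Cl → Cl:1
  + CH2CH2CH3 → C:3 H:7
Element totals:
  C: 9
  H: 11
  Cl: 1
  O: 1
Molecular formula: C9H11ClO.
  M = 9(12.011) + 11(1.008) + 35.45 + 15.999
    = 108.099 + 11.088 + 35.450 + 15.999 = 170.636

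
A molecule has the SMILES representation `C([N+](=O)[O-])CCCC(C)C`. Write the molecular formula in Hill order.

C7H15NO2

Atom tally by fragment:
  O2NCH2 → C:1 H:2 N:1 O:2
  CH2 → C:1 H:2
  CH2 → C:1 H:2
  CH2 → C:1 H:2
  CH(CH3) → C:2 H:4
  CH3 → C:1 H:3
Element totals:
  C: 7
  H: 15
  N: 1
  O: 2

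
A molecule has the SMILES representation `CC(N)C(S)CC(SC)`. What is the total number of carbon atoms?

6

Atom tally by fragment:
  CH3 → C:1 H:3
  CH(NH2) → C:1 H:3 N:1
  CH(SH) → C:1 H:2 S:1
  CH2 → C:1 H:2
  CH2SCH3 → C:2 H:5 S:1
Element totals:
  C: 6
  H: 15
  N: 1
  S: 2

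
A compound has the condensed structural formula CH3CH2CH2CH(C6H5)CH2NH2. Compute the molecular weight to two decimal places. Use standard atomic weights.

163.26 g/mol

Element totals:
  C: 11
  H: 17
  N: 1
Molecular formula: C11H17N.
  M = 11(12.011) + 17(1.008) + 14.007
    = 132.121 + 17.136 + 14.007 = 163.264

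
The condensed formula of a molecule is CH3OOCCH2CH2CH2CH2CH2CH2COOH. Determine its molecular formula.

Atom tally by fragment:
  CH3OOCCH2 → C:3 H:5 O:2
  CH2 → C:1 H:2
  CH2 → C:1 H:2
  CH2 → C:1 H:2
  CH2 → C:1 H:2
  CH2COOH → C:2 H:3 O:2
Element totals:
  C: 9
  H: 16
  O: 4

C9H16O4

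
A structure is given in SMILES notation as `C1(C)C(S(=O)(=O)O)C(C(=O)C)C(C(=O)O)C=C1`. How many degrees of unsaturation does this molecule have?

4

Atom tally by fragment:
  cyclohexene ring core → C:6 H:10
  (− 4 ring H displaced by substituents)
  + CH3 → C:1 H:3
  + SO3H → S:1 O:3 H:1
  + COCH3 → C:2 H:3 O:1
  + COOH → C:1 H:1 O:2
Element totals:
  C: 10
  H: 14
  O: 6
  S: 1
Molecular formula: C10H14O6S.
DoU = (2C + 2 + N − H − X) / 2 = (2·10 + 2 + 0 − 14 − 0) / 2 = 4.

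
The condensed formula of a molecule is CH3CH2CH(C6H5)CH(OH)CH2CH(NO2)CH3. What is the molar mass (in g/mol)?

237.30 g/mol

Atom tally by fragment:
  CH3 → C:1 H:3
  CH2 → C:1 H:2
  CH(C6H5) → C:7 H:6
  CH(OH) → C:1 H:2 O:1
  CH2 → C:1 H:2
  CH(NO2) → C:1 H:1 N:1 O:2
  CH3 → C:1 H:3
Element totals:
  C: 13
  H: 19
  N: 1
  O: 3
Molecular formula: C13H19NO3.
  M = 13(12.011) + 19(1.008) + 14.007 + 3(15.999)
    = 156.143 + 19.152 + 14.007 + 47.997 = 237.299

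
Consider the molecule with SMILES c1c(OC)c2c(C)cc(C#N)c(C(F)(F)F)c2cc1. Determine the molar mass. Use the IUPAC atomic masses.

265.23 g/mol

Atom tally by fragment:
  naphthalene ring system core → C:10 H:8
  (− 4 ring H displaced by substituents)
  + OCH3 → C:1 H:3 O:1
  + CH3 → C:1 H:3
  + CN → C:1 N:1
  + CF3 → C:1 F:3
Element totals:
  C: 14
  H: 10
  F: 3
  N: 1
  O: 1
Molecular formula: C14H10F3NO.
  M = 14(12.011) + 10(1.008) + 3(18.998) + 14.007 + 15.999
    = 168.154 + 10.080 + 56.994 + 14.007 + 15.999 = 265.234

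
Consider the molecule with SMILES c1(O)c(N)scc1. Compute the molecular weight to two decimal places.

115.15 g/mol

Atom tally by fragment:
  thiophene ring core → C:4 H:4 S:1
  (− 2 ring H displaced by substituents)
  + OH → O:1 H:1
  + NH2 → N:1 H:2
Element totals:
  C: 4
  H: 5
  N: 1
  O: 1
  S: 1
Molecular formula: C4H5NOS.
  M = 4(12.011) + 5(1.008) + 14.007 + 15.999 + 32.06
    = 48.044 + 5.040 + 14.007 + 15.999 + 32.060 = 115.150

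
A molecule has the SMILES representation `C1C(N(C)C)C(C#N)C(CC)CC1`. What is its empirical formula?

Atom tally by fragment:
  cyclohexane ring core → C:6 H:12
  (− 3 ring H displaced by substituents)
  + N(CH3)2 → N:1 C:2 H:6
  + CN → C:1 N:1
  + C2H5 → C:2 H:5
Element totals:
  C: 11
  H: 20
  N: 2
Molecular formula: C11H20N2.
gcd of subscripts (11, 20, 2) = 1, so the empirical formula equals the molecular formula.

C11H20N2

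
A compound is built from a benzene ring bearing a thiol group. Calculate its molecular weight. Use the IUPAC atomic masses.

110.17 g/mol

Atom tally by fragment:
  benzene ring core → C:6 H:6
  (− 1 ring H displaced by substituents)
  + SH → S:1 H:1
Element totals:
  C: 6
  H: 6
  S: 1
Molecular formula: C6H6S.
  M = 6(12.011) + 6(1.008) + 32.06
    = 72.066 + 6.048 + 32.060 = 110.174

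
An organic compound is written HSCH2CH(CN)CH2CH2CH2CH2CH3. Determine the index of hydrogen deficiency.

2

Atom tally by fragment:
  HSCH2 → C:1 H:3 S:1
  CH(CN) → C:2 H:1 N:1
  CH2 → C:1 H:2
  CH2 → C:1 H:2
  CH2 → C:1 H:2
  CH2 → C:1 H:2
  CH3 → C:1 H:3
Element totals:
  C: 8
  H: 15
  N: 1
  S: 1
Molecular formula: C8H15NS.
DoU = (2C + 2 + N − H − X) / 2 = (2·8 + 2 + 1 − 15 − 0) / 2 = 2.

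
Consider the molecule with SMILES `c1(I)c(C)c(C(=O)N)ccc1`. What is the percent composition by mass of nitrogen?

5.37%

Atom tally by fragment:
  benzene ring core → C:6 H:6
  (− 3 ring H displaced by substituents)
  + I → I:1
  + CH3 → C:1 H:3
  + CONH2 → C:1 H:2 O:1 N:1
Element totals:
  C: 8
  H: 8
  I: 1
  N: 1
  O: 1
Molecular formula: C8H8INO.
Molar mass = 261.062 g/mol.
Mass from N: 1 × 14.007 = 14.007 g/mol.
%N = 14.007 / 261.062 × 100 = 5.37%.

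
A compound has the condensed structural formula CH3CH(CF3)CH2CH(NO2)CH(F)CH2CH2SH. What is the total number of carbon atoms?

8

Atom tally by fragment:
  CH3 → C:1 H:3
  CH(CF3) → C:2 H:1 F:3
  CH2 → C:1 H:2
  CH(NO2) → C:1 H:1 N:1 O:2
  CH(F) → C:1 H:1 F:1
  CH2 → C:1 H:2
  CH2SH → C:1 H:3 S:1
Element totals:
  C: 8
  H: 13
  F: 4
  N: 1
  O: 2
  S: 1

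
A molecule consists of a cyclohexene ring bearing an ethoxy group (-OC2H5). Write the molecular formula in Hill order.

Atom tally by fragment:
  cyclohexene ring core → C:6 H:10
  (− 1 ring H displaced by substituents)
  + OC2H5 → C:2 H:5 O:1
Element totals:
  C: 8
  H: 14
  O: 1

C8H14O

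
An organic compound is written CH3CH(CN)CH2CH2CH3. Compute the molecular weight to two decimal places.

97.16 g/mol

Atom tally by fragment:
  CH3 → C:1 H:3
  CH(CN) → C:2 H:1 N:1
  CH2 → C:1 H:2
  CH2 → C:1 H:2
  CH3 → C:1 H:3
Element totals:
  C: 6
  H: 11
  N: 1
Molecular formula: C6H11N.
  M = 6(12.011) + 11(1.008) + 14.007
    = 72.066 + 11.088 + 14.007 = 97.161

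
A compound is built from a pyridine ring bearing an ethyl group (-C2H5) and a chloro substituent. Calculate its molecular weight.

141.60 g/mol

Atom tally by fragment:
  pyridine ring core → C:5 H:5 N:1
  (− 2 ring H displaced by substituents)
  + C2H5 → C:2 H:5
  + Cl → Cl:1
Element totals:
  C: 7
  H: 8
  Cl: 1
  N: 1
Molecular formula: C7H8ClN.
  M = 7(12.011) + 8(1.008) + 35.45 + 14.007
    = 84.077 + 8.064 + 35.450 + 14.007 = 141.598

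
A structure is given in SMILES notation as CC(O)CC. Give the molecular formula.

Atom tally by fragment:
  CH3 → C:1 H:3
  CH(OH) → C:1 H:2 O:1
  CH2 → C:1 H:2
  CH3 → C:1 H:3
Element totals:
  C: 4
  H: 10
  O: 1

C4H10O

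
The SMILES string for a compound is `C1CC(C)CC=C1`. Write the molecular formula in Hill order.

C7H12

Atom tally by fragment:
  cyclohexene ring core → C:6 H:10
  (− 1 ring H displaced by substituents)
  + CH3 → C:1 H:3
Element totals:
  C: 7
  H: 12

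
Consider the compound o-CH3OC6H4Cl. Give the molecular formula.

Atom tally by fragment:
  benzene ring core → C:6 H:6
  (− 2 ring H displaced by substituents)
  + OCH3 → C:1 H:3 O:1
  + Cl → Cl:1
Element totals:
  C: 7
  H: 7
  Cl: 1
  O: 1

C7H7ClO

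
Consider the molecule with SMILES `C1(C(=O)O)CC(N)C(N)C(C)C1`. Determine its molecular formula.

C8H16N2O2

Atom tally by fragment:
  cyclohexane ring core → C:6 H:12
  (− 4 ring H displaced by substituents)
  + COOH → C:1 H:1 O:2
  + NH2 → N:1 H:2
  + NH2 → N:1 H:2
  + CH3 → C:1 H:3
Element totals:
  C: 8
  H: 16
  N: 2
  O: 2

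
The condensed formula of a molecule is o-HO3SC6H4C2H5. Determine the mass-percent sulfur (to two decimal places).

17.22%

Atom tally by fragment:
  benzene ring core → C:6 H:6
  (− 2 ring H displaced by substituents)
  + SO3H → S:1 O:3 H:1
  + C2H5 → C:2 H:5
Element totals:
  C: 8
  H: 10
  O: 3
  S: 1
Molecular formula: C8H10O3S.
Molar mass = 186.225 g/mol.
Mass from S: 1 × 32.06 = 32.060 g/mol.
%S = 32.060 / 186.225 × 100 = 17.22%.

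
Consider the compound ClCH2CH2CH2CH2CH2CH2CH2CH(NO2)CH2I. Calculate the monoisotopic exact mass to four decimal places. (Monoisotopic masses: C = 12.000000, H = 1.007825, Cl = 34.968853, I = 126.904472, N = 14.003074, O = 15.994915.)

Atom tally by fragment:
  ClCH2 → C:1 H:2 Cl:1
  CH2 → C:1 H:2
  CH2 → C:1 H:2
  CH2 → C:1 H:2
  CH2 → C:1 H:2
  CH2 → C:1 H:2
  CH2 → C:1 H:2
  CH(NO2) → C:1 H:1 N:1 O:2
  CH2I → C:1 H:2 I:1
Element totals:
  C: 9
  H: 17
  Cl: 1
  I: 1
  N: 1
  O: 2
Molecular formula: C9H17ClINO2.
  M = 9(12.0) + 17(1.007825) + 34.968853 + 126.904472 + 14.003074 + 2(15.994915)
    = 108.000000 + 17.133025 + 34.968853 + 126.904472 + 14.003074 + 31.989830 = 332.999254

332.9993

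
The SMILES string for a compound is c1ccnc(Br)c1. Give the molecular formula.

C5H4BrN

Atom tally by fragment:
  pyridine ring core → C:5 H:5 N:1
  (− 1 ring H displaced by substituents)
  + Br → Br:1
Element totals:
  C: 5
  H: 4
  Br: 1
  N: 1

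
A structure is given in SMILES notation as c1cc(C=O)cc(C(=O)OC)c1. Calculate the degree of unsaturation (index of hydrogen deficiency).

6

Atom tally by fragment:
  benzene ring core → C:6 H:6
  (− 2 ring H displaced by substituents)
  + CHO → C:1 H:1 O:1
  + COOCH3 → C:2 H:3 O:2
Element totals:
  C: 9
  H: 8
  O: 3
Molecular formula: C9H8O3.
DoU = (2C + 2 + N − H − X) / 2 = (2·9 + 2 + 0 − 8 − 0) / 2 = 6.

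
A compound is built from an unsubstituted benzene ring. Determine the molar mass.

78.11 g/mol

Atom tally by fragment:
  benzene ring core → C:6 H:6
Element totals:
  C: 6
  H: 6
Molecular formula: C6H6.
  M = 6(12.011) + 6(1.008)
    = 72.066 + 6.048 = 78.114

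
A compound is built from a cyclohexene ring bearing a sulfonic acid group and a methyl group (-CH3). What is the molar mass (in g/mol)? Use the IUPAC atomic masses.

176.23 g/mol

Atom tally by fragment:
  cyclohexene ring core → C:6 H:10
  (− 2 ring H displaced by substituents)
  + SO3H → S:1 O:3 H:1
  + CH3 → C:1 H:3
Element totals:
  C: 7
  H: 12
  O: 3
  S: 1
Molecular formula: C7H12O3S.
  M = 7(12.011) + 12(1.008) + 3(15.999) + 32.06
    = 84.077 + 12.096 + 47.997 + 32.060 = 176.230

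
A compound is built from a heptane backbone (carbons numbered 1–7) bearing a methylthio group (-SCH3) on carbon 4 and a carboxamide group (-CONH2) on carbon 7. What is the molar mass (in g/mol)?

Atom tally by fragment:
  CH3 → C:1 H:3
  CH2 → C:1 H:2
  CH2 → C:1 H:2
  CH(SCH3) → C:2 H:4 S:1
  CH2 → C:1 H:2
  CH2 → C:1 H:2
  CH2CONH2 → C:2 H:4 O:1 N:1
Element totals:
  C: 9
  H: 19
  N: 1
  O: 1
  S: 1
Molecular formula: C9H19NOS.
  M = 9(12.011) + 19(1.008) + 14.007 + 15.999 + 32.06
    = 108.099 + 19.152 + 14.007 + 15.999 + 32.060 = 189.317

189.32 g/mol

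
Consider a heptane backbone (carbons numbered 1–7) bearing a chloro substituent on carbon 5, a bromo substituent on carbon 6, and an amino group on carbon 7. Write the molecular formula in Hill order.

Atom tally by fragment:
  CH3 → C:1 H:3
  CH2 → C:1 H:2
  CH2 → C:1 H:2
  CH2 → C:1 H:2
  CH(Cl) → C:1 H:1 Cl:1
  CH(Br) → C:1 H:1 Br:1
  CH2NH2 → C:1 H:4 N:1
Element totals:
  C: 7
  H: 15
  Br: 1
  Cl: 1
  N: 1

C7H15BrClN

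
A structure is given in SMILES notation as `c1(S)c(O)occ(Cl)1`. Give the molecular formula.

Atom tally by fragment:
  furan ring core → C:4 H:4 O:1
  (− 3 ring H displaced by substituents)
  + SH → S:1 H:1
  + OH → O:1 H:1
  + Cl → Cl:1
Element totals:
  C: 4
  H: 3
  Cl: 1
  O: 2
  S: 1

C4H3ClO2S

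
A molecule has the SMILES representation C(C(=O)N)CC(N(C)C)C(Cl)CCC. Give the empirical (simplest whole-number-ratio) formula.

C10H21ClN2O

Atom tally by fragment:
  H2NOCCH2 → C:2 H:4 O:1 N:1
  CH2 → C:1 H:2
  CH(N(CH3)2) → C:3 H:7 N:1
  CH(Cl) → C:1 H:1 Cl:1
  CH2 → C:1 H:2
  CH2 → C:1 H:2
  CH3 → C:1 H:3
Element totals:
  C: 10
  H: 21
  Cl: 1
  N: 2
  O: 1
Molecular formula: C10H21ClN2O.
gcd of subscripts (10, 1, 21, 2, 1) = 1, so the empirical formula equals the molecular formula.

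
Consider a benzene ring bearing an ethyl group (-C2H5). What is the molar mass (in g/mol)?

Atom tally by fragment:
  benzene ring core → C:6 H:6
  (− 1 ring H displaced by substituents)
  + C2H5 → C:2 H:5
Element totals:
  C: 8
  H: 10
Molecular formula: C8H10.
  M = 8(12.011) + 10(1.008)
    = 96.088 + 10.080 = 106.168

106.17 g/mol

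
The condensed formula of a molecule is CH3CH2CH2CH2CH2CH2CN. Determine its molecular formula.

Atom tally by fragment:
  CH3 → C:1 H:3
  CH2 → C:1 H:2
  CH2 → C:1 H:2
  CH2 → C:1 H:2
  CH2 → C:1 H:2
  CH2CN → C:2 H:2 N:1
Element totals:
  C: 7
  H: 13
  N: 1

C7H13N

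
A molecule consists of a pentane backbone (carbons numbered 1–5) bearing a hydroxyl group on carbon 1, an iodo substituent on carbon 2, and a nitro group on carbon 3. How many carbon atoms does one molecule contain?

5

Atom tally by fragment:
  HOCH2 → C:1 H:3 O:1
  CH(I) → C:1 H:1 I:1
  CH(NO2) → C:1 H:1 N:1 O:2
  CH2 → C:1 H:2
  CH3 → C:1 H:3
Element totals:
  C: 5
  H: 10
  I: 1
  N: 1
  O: 3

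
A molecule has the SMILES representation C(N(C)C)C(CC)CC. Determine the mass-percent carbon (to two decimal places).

Atom tally by fragment:
  (CH3)2NCH2 → C:3 H:8 N:1
  CH(C2H5) → C:3 H:6
  CH2 → C:1 H:2
  CH3 → C:1 H:3
Element totals:
  C: 8
  H: 19
  N: 1
Molecular formula: C8H19N.
Molar mass = 129.247 g/mol.
Mass from C: 8 × 12.011 = 96.088 g/mol.
%C = 96.088 / 129.247 × 100 = 74.34%.

74.34%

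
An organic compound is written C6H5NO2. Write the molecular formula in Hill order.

Element totals:
  C: 6
  H: 5
  N: 1
  O: 2

C6H5NO2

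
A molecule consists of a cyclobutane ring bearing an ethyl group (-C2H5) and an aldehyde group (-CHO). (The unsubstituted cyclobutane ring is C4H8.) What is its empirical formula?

C7H12O

Atom tally by fragment:
  cyclobutane ring core → C:4 H:8
  (− 2 ring H displaced by substituents)
  + C2H5 → C:2 H:5
  + CHO → C:1 H:1 O:1
Element totals:
  C: 7
  H: 12
  O: 1
Molecular formula: C7H12O.
gcd of subscripts (7, 12, 1) = 1, so the empirical formula equals the molecular formula.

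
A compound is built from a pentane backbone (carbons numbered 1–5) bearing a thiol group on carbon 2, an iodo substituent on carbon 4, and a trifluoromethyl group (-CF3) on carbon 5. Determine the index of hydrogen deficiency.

0

Atom tally by fragment:
  CH3 → C:1 H:3
  CH(SH) → C:1 H:2 S:1
  CH2 → C:1 H:2
  CH(I) → C:1 H:1 I:1
  CH2CF3 → C:2 H:2 F:3
Element totals:
  C: 6
  H: 10
  F: 3
  I: 1
  S: 1
Molecular formula: C6H10F3IS.
DoU = (2C + 2 + N − H − X) / 2 = (2·6 + 2 + 0 − 10 − 4) / 2 = 0.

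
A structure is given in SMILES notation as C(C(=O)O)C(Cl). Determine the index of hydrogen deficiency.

1

Atom tally by fragment:
  HOOCCH2 → C:2 H:3 O:2
  CH2Cl → C:1 H:2 Cl:1
Element totals:
  C: 3
  H: 5
  Cl: 1
  O: 2
Molecular formula: C3H5ClO2.
DoU = (2C + 2 + N − H − X) / 2 = (2·3 + 2 + 0 − 5 − 1) / 2 = 1.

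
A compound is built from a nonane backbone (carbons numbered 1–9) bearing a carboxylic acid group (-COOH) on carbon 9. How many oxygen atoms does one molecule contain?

2

Atom tally by fragment:
  CH3 → C:1 H:3
  CH2 → C:1 H:2
  CH2 → C:1 H:2
  CH2 → C:1 H:2
  CH2 → C:1 H:2
  CH2 → C:1 H:2
  CH2 → C:1 H:2
  CH2 → C:1 H:2
  CH2COOH → C:2 H:3 O:2
Element totals:
  C: 10
  H: 20
  O: 2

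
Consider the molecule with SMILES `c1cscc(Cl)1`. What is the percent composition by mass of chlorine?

Atom tally by fragment:
  thiophene ring core → C:4 H:4 S:1
  (− 1 ring H displaced by substituents)
  + Cl → Cl:1
Element totals:
  C: 4
  H: 3
  Cl: 1
  S: 1
Molecular formula: C4H3ClS.
Molar mass = 118.578 g/mol.
Mass from Cl: 1 × 35.45 = 35.450 g/mol.
%Cl = 35.450 / 118.578 × 100 = 29.90%.

29.90%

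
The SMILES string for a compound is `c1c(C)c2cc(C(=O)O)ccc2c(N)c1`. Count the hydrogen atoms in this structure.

Atom tally by fragment:
  naphthalene ring system core → C:10 H:8
  (− 3 ring H displaced by substituents)
  + CH3 → C:1 H:3
  + COOH → C:1 H:1 O:2
  + NH2 → N:1 H:2
Element totals:
  C: 12
  H: 11
  N: 1
  O: 2

11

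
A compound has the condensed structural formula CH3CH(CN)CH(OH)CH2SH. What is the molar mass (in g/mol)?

131.19 g/mol

Atom tally by fragment:
  CH3 → C:1 H:3
  CH(CN) → C:2 H:1 N:1
  CH(OH) → C:1 H:2 O:1
  CH2SH → C:1 H:3 S:1
Element totals:
  C: 5
  H: 9
  N: 1
  O: 1
  S: 1
Molecular formula: C5H9NOS.
  M = 5(12.011) + 9(1.008) + 14.007 + 15.999 + 32.06
    = 60.055 + 9.072 + 14.007 + 15.999 + 32.060 = 131.193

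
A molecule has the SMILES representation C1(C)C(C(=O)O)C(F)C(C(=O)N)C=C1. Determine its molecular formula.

Atom tally by fragment:
  cyclohexene ring core → C:6 H:10
  (− 4 ring H displaced by substituents)
  + CH3 → C:1 H:3
  + COOH → C:1 H:1 O:2
  + F → F:1
  + CONH2 → C:1 H:2 O:1 N:1
Element totals:
  C: 9
  H: 12
  F: 1
  N: 1
  O: 3

C9H12FNO3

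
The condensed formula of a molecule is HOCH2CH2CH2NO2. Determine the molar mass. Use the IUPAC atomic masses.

105.09 g/mol

Element totals:
  C: 3
  H: 7
  N: 1
  O: 3
Molecular formula: C3H7NO3.
  M = 3(12.011) + 7(1.008) + 14.007 + 3(15.999)
    = 36.033 + 7.056 + 14.007 + 47.997 = 105.093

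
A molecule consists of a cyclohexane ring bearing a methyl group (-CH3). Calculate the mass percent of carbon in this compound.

85.63%

Atom tally by fragment:
  cyclohexane ring core → C:6 H:12
  (− 1 ring H displaced by substituents)
  + CH3 → C:1 H:3
Element totals:
  C: 7
  H: 14
Molecular formula: C7H14.
Molar mass = 98.189 g/mol.
Mass from C: 7 × 12.011 = 84.077 g/mol.
%C = 84.077 / 98.189 × 100 = 85.63%.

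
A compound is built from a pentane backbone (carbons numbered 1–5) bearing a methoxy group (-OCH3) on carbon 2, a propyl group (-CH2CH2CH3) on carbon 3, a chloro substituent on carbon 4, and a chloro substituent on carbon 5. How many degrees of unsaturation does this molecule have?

Atom tally by fragment:
  CH3 → C:1 H:3
  CH(OCH3) → C:2 H:4 O:1
  CH(CH2CH2CH3) → C:4 H:8
  CH(Cl) → C:1 H:1 Cl:1
  CH2Cl → C:1 H:2 Cl:1
Element totals:
  C: 9
  H: 18
  Cl: 2
  O: 1
Molecular formula: C9H18Cl2O.
DoU = (2C + 2 + N − H − X) / 2 = (2·9 + 2 + 0 − 18 − 2) / 2 = 0.

0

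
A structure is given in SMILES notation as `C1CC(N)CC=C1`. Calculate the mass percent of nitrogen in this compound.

Atom tally by fragment:
  cyclohexene ring core → C:6 H:10
  (− 1 ring H displaced by substituents)
  + NH2 → N:1 H:2
Element totals:
  C: 6
  H: 11
  N: 1
Molecular formula: C6H11N.
Molar mass = 97.161 g/mol.
Mass from N: 1 × 14.007 = 14.007 g/mol.
%N = 14.007 / 97.161 × 100 = 14.42%.

14.42%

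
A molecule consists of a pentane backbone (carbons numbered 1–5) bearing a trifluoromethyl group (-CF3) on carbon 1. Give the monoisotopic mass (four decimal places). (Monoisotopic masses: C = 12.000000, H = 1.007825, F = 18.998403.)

140.0813

Atom tally by fragment:
  F3CCH2 → C:2 H:2 F:3
  CH2 → C:1 H:2
  CH2 → C:1 H:2
  CH2 → C:1 H:2
  CH3 → C:1 H:3
Element totals:
  C: 6
  H: 11
  F: 3
Molecular formula: C6H11F3.
  M = 6(12.0) + 11(1.007825) + 3(18.998403)
    = 72.000000 + 11.086075 + 56.995209 = 140.081284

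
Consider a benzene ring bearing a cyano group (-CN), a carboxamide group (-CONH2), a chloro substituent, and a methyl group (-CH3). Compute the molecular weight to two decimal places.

Atom tally by fragment:
  benzene ring core → C:6 H:6
  (− 4 ring H displaced by substituents)
  + CN → C:1 N:1
  + CONH2 → C:1 H:2 O:1 N:1
  + Cl → Cl:1
  + CH3 → C:1 H:3
Element totals:
  C: 9
  H: 7
  Cl: 1
  N: 2
  O: 1
Molecular formula: C9H7ClN2O.
  M = 9(12.011) + 7(1.008) + 35.45 + 2(14.007) + 15.999
    = 108.099 + 7.056 + 35.450 + 28.014 + 15.999 = 194.618

194.62 g/mol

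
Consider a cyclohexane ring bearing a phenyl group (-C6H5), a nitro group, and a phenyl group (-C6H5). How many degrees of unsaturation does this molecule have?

Atom tally by fragment:
  cyclohexane ring core → C:6 H:12
  (− 3 ring H displaced by substituents)
  + C6H5 → C:6 H:5
  + NO2 → N:1 O:2
  + C6H5 → C:6 H:5
Element totals:
  C: 18
  H: 19
  N: 1
  O: 2
Molecular formula: C18H19NO2.
DoU = (2C + 2 + N − H − X) / 2 = (2·18 + 2 + 1 − 19 − 0) / 2 = 10.

10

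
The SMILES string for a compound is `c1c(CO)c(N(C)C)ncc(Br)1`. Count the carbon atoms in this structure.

Atom tally by fragment:
  pyridine ring core → C:5 H:5 N:1
  (− 3 ring H displaced by substituents)
  + CH2OH → C:1 H:3 O:1
  + N(CH3)2 → N:1 C:2 H:6
  + Br → Br:1
Element totals:
  C: 8
  H: 11
  Br: 1
  N: 2
  O: 1

8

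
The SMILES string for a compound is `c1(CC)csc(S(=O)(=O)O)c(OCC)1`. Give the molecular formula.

Atom tally by fragment:
  thiophene ring core → C:4 H:4 S:1
  (− 3 ring H displaced by substituents)
  + C2H5 → C:2 H:5
  + SO3H → S:1 O:3 H:1
  + OC2H5 → C:2 H:5 O:1
Element totals:
  C: 8
  H: 12
  O: 4
  S: 2

C8H12O4S2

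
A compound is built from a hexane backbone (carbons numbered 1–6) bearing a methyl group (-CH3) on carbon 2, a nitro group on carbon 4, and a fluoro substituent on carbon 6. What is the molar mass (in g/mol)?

163.19 g/mol

Atom tally by fragment:
  CH3 → C:1 H:3
  CH(CH3) → C:2 H:4
  CH2 → C:1 H:2
  CH(NO2) → C:1 H:1 N:1 O:2
  CH2 → C:1 H:2
  CH2F → C:1 H:2 F:1
Element totals:
  C: 7
  H: 14
  F: 1
  N: 1
  O: 2
Molecular formula: C7H14FNO2.
  M = 7(12.011) + 14(1.008) + 18.998 + 14.007 + 2(15.999)
    = 84.077 + 14.112 + 18.998 + 14.007 + 31.998 = 163.192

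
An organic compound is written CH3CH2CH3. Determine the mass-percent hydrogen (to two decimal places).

Atom tally by fragment:
  CH3 → C:1 H:3
  CH2 → C:1 H:2
  CH3 → C:1 H:3
Element totals:
  C: 3
  H: 8
Molecular formula: C3H8.
Molar mass = 44.097 g/mol.
Mass from H: 8 × 1.008 = 8.064 g/mol.
%H = 8.064 / 44.097 × 100 = 18.29%.

18.29%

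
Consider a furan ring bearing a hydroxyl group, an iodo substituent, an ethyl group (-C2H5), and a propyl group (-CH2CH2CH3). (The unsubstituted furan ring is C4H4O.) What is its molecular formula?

Atom tally by fragment:
  furan ring core → C:4 H:4 O:1
  (− 4 ring H displaced by substituents)
  + OH → O:1 H:1
  + I → I:1
  + C2H5 → C:2 H:5
  + CH2CH2CH3 → C:3 H:7
Element totals:
  C: 9
  H: 13
  I: 1
  O: 2

C9H13IO2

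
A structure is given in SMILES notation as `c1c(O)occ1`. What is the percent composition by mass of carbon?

Atom tally by fragment:
  furan ring core → C:4 H:4 O:1
  (− 1 ring H displaced by substituents)
  + OH → O:1 H:1
Element totals:
  C: 4
  H: 4
  O: 2
Molecular formula: C4H4O2.
Molar mass = 84.074 g/mol.
Mass from C: 4 × 12.011 = 48.044 g/mol.
%C = 48.044 / 84.074 × 100 = 57.14%.

57.14%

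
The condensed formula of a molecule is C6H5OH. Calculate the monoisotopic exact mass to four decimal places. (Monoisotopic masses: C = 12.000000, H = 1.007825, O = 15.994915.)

94.0419

Atom tally by fragment:
  benzene ring core → C:6 H:6
  (− 1 ring H displaced by substituents)
  + OH → O:1 H:1
Element totals:
  C: 6
  H: 6
  O: 1
Molecular formula: C6H6O.
  M = 6(12.0) + 6(1.007825) + 15.994915
    = 72.000000 + 6.046950 + 15.994915 = 94.041865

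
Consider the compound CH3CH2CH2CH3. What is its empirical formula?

Element totals:
  C: 4
  H: 10
Molecular formula: C4H10.
gcd of subscripts = 2; dividing each by 2:
  C: 4/2 = 2
  H: 10/2 = 5

C2H5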